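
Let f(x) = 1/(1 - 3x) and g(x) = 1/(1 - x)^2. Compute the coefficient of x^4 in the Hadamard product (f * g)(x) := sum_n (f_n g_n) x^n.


f has coefficients f_k = 3^k. For g = 1/(1 - x)^2 the coefficient is g_k = C(k + 1, 1) = k + 1. The Hadamard coefficient is (f * g)_k = 3^k * (k + 1).
For k = 4: 3^4 * 5 = 81 * 5 = 405.

405


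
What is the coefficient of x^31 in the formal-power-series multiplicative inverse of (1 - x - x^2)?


Let the inverse be f(x) = sum_{k>=0} a_k x^k. From f(x) * (1 - x - x^2) = 1 and matching coefficients:
 x^0: a_0 = 1.
 x^1: a_1 - a_0 = 0, so a_1 = 1.
 x^k (k >= 2): a_k - a_{k-1} - a_{k-2} = 0, i.e. a_k = a_{k-1} + a_{k-2}.
This is the Fibonacci-type recurrence shifted so that a_0 = a_1 = 1.
Iterating: a_0=1, a_1=1, a_2=2, a_3=3, a_4=5, a_5=8, a_6=13, a_7=21, a_8=34, a_9=55, ...
a_31 = 2178309.

2178309


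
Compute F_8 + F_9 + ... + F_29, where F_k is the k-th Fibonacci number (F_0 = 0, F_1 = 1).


Use the identity sum_{k=0}^{N} F_k = F_{N+2} - 1 (which follows from F_{k+2} - F_{k+1} = F_k). Then
sum_{k=8}^{29} F_k = (F_{31} - 1) - (F_{9} - 1) = F_{31} - F_{9}.
Computing: F_{31} = 1346269, F_{9} = 34, so
Sum = 1346269 - 34 = 1346235.

1346235


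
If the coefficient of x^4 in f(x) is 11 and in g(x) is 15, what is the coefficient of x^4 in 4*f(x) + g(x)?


Scalar multiplication scales coefficients: 4 * 11 = 44.
Then add the g coefficient: 44 + 15
= 59

59


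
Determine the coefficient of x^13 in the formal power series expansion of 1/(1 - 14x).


The geometric series identity gives 1/(1 - c x) = sum_{k>=0} c^k x^k, so the coefficient of x^k is c^k.
Here c = 14 and k = 13.
Computing: 14^13 = 793714773254144

793714773254144


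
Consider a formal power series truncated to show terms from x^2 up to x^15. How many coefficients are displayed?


From x^2 to x^15 inclusive, the count is 15 - 2 + 1 = 14.

14


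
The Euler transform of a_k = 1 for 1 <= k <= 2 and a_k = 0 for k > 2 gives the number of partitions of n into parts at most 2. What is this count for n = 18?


Partitions of 18 into parts at most 2:
Using generating function (1-x)^(-1)(1-x^2)^(-1),
the coefficient of x^18 = 10

10


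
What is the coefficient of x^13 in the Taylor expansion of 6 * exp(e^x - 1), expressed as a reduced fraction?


exp(e^x - 1) = sum_{k>=0} Bell_k x^k / k!, where Bell_k is the k-th Bell number.
So the coefficient of x^13 is 6 * Bell_13 / 13!.
Computing: Bell_13 = 27644437 and 13! = 6227020800, giving
6 * 27644437/6227020800 = 27644437/1037836800.

27644437/1037836800


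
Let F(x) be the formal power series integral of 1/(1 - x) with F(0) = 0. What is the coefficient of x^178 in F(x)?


1/(1 - x) = sum_{k>=0} x^k. Integrating termwise and using F(0) = 0 gives
F(x) = sum_{k>=0} x^(k+1) / (k+1) = sum_{m>=1} x^m / m = -ln(1 - x).
So the coefficient of x^178 is 1/178 = 1/178.

1/178


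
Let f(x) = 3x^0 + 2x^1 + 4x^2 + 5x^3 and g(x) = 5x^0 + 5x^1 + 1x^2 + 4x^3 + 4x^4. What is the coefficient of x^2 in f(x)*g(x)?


Cauchy product at x^2:
3*1 + 2*5 + 4*5
= 33

33


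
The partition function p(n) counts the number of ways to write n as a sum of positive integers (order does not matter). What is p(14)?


Using the generating function prod_{k>=1} 1/(1-x^k), we compute p(14).
By dynamic programming over parts 1 through 14:
p(14) = 135

135


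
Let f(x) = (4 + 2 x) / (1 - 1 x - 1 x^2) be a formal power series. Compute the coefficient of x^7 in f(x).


Write f(x) = sum_{k>=0} a_k x^k. Multiplying both sides by 1 - 1 x - 1 x^2 gives
(1 - 1 x - 1 x^2) sum_{k>=0} a_k x^k = 4 + 2 x.
Matching coefficients:
 x^0: a_0 = 4
 x^1: a_1 - 1 a_0 = 2  =>  a_1 = 1*4 + 2 = 6
 x^k (k >= 2): a_k = 1 a_{k-1} + 1 a_{k-2}.
Iterating: a_2 = 10, a_3 = 16, a_4 = 26, a_5 = 42, a_6 = 68, a_7 = 110.
So the coefficient of x^7 is 110.

110


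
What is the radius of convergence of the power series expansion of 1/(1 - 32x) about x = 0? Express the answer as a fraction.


Expanding 1/(1 - 32x) = sum_{k>=0} 32^k x^k, the series converges when |32x| < 1, i.e., |x| < 1/32.
So the radius of convergence is 1/32 = 1/32.

1/32


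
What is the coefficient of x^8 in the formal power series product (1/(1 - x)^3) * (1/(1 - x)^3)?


Combine the factors: (1/(1 - x)^3) * (1/(1 - x)^3) = 1/(1 - x)^6.
Then use 1/(1 - x)^r = sum_{k>=0} C(k + r - 1, r - 1) x^k with r = 6 and k = 8:
C(13, 5) = 1287.

1287


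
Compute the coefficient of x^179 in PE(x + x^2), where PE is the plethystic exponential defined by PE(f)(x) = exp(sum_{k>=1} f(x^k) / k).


With f(x) = x + x^2, the exponent is sum_{k>=1} (x^k + x^(2k)) / k = -ln(1 - x) - ln(1 - x^2). Exponentiating:
PE(x + x^2) = 1 / ((1 - x)(1 - x^2)).
This is the generating function for partitions of n into parts of size 1 or 2. The number of 2's can be any j in 0..89, and the rest are 1's, so
[x^179] = floor(179/2) + 1 = 90.

90


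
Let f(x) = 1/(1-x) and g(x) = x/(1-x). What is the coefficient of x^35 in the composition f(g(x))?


First simplify the composition: f(g(x)) = 1/(1 - x/(1-x)) = (1-x)/((1-x) - x) = (1-x)/(1-2x).
Now extract the coefficient. Write (1-x)/(1-2x) = 1/(1-2x) - x/(1-2x).
The coefficient of x^n in 1/(1-2x) is 2^n, and in x/(1-2x) is 2^(n-1) (for n >= 1).
So the coefficient of x^35 is 2^35 - 2^34 = 34359738368 - 17179869184 = 17179869184.

17179869184


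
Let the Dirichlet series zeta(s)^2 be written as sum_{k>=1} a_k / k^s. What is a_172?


The Dirichlet convolution of the constant function 1 with itself gives (1 * 1)(k) = sum_{d | k} 1 = d(k), the number of positive divisors of k.
Since zeta(s) = sum_{k>=1} 1/k^s, we have zeta(s)^2 = sum_{k>=1} d(k)/k^s, so a_k = d(k).
For k = 172: the divisors are 1, 2, 4, 43, 86, 172.
Count = 6.

6


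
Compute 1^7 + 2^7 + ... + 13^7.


This power sum has a closed form given by Faulhaber's formula
sum_{k=1}^{m} k^p = (1 / (p + 1)) * sum_{j=0}^{p} C(p + 1, j) B_j m^(p + 1 - j),
but for small m direct computation is fastest:
1 + 128 + 2187 + 16384 + 78125 + 279936 + 823543 + 2097152 + 4782969 + 10000000 + 19487171 + 35831808 + 62748517 = 136147921.

136147921


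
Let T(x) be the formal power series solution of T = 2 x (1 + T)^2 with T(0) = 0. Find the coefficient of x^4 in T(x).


Apply the Lagrange inversion formula: if T = 2 x * phi(T) with phi(t) = (1 + t)^2, then [x^n] T = 2^n * (1/n) [t^(n-1)] phi(t)^n = 2^n * (1/n) [t^(n-1)] (1 + t)^(2n) = 2^n * (1/n) C(2n, n-1).
Using the identity C(2n, n-1) = C(2n, n) * n / (n+1), the unscaled factor equals C(2n, n) / (n+1) = C_n, the n-th Catalan number.
For n = 4: C_4 = C(8, 4) / 5 = 70/5 = 14.
With the 2^4 = 16 factor, the coefficient is 16 * 14 = 224.

224


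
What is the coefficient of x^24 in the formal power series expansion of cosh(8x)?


The Maclaurin series is cosh(t) = sum_{m>=0} t^(2m) / (2m)!, so substituting t = 8x, only even powers of x are nonzero, with coefficient of x^(2m) equal to 8^(2m) / (2m)!.
For x^24 the coefficient is 8^24/24! = 4722366482869645213696/620448401733239439360000 = 1125899906842624/147926426347074375.

1125899906842624/147926426347074375


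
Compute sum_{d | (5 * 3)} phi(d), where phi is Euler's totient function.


First, 5 * 3 = 15. One classical identity is sum_{d | n} phi(d) = n (each k in [1, n] has a unique gcd with n, and among the k's with gcd(k, n) = n/d there are phi(d) of them). So the sum equals 15. We also verify directly:
Divisors of 15: 1, 3, 5, 15.
phi values: 1, 2, 4, 8.
Sum = 15.

15


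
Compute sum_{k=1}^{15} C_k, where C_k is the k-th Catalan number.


C_1 through C_15: 1, 2, 5, 14, 42, 132, 429, 1430, 4862, 16796, 58786, 208012, 742900, 2674440, 9694845
Sum = 1 + 2 + 5 + 14 + 42 + 132 + 429 + 1430 + 4862 + 16796 + 58786 + 208012 + 742900 + 2674440 + 9694845
= 13402696

13402696


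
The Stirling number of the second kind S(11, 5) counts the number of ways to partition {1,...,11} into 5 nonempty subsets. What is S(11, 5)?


Using the explicit formula S(n,k) = (1/k!) sum_{j=0}^{k} (-1)^(k-j) C(k,j) j^n:
S(11, 5) = 246730
Equivalently, S(n,k) is n! times the coefficient of x^n in the EGF (e^x - 1)^k / k!.

246730


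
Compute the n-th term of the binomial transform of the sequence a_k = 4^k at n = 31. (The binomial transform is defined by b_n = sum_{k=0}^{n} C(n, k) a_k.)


With a_k = 4^k, b_n = sum_{k=0}^{n} C(n, k) 4^k = (1 + 4)^n by the binomial theorem.
For n = 31: (1 + 4)^31 = 5^31 = 4656612873077392578125.

4656612873077392578125


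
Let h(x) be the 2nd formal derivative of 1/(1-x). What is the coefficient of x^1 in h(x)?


Differentiating 2 times: d^2/dx^2 [1/(1-x)] = 2!/(1-x)^3.
The expansion 1/(1-x)^3 = sum_{k>=0} C(k+2, 2) x^k, so the coefficient of x^n in 2!/(1-x)^3 is 2! * C(n+2, 2).
For n = 1: 2 * C(3, 2) = 2 * 3 = 6

6


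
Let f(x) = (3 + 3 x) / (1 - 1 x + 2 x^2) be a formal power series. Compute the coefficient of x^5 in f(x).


Write f(x) = sum_{k>=0} a_k x^k. Multiplying both sides by 1 - 1 x + 2 x^2 gives
(1 - 1 x + 2 x^2) sum_{k>=0} a_k x^k = 3 + 3 x.
Matching coefficients:
 x^0: a_0 = 3
 x^1: a_1 - 1 a_0 = 3  =>  a_1 = 1*3 + 3 = 6
 x^k (k >= 2): a_k = 1 a_{k-1} - 2 a_{k-2}.
Iterating: a_2 = 0, a_3 = -12, a_4 = -12, a_5 = 12.
So the coefficient of x^5 is 12.

12


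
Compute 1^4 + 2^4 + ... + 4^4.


This power sum has a closed form given by Faulhaber's formula
sum_{k=1}^{m} k^p = (1 / (p + 1)) * sum_{j=0}^{p} C(p + 1, j) B_j m^(p + 1 - j),
but for small m direct computation is fastest:
1 + 16 + 81 + 256 = 354.

354


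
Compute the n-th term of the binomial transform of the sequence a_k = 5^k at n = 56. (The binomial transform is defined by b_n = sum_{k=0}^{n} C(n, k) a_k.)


With a_k = 5^k, b_n = sum_{k=0}^{n} C(n, k) 5^k = (1 + 5)^n by the binomial theorem.
For n = 56: (1 + 5)^56 = 6^56 = 37711171281396032013366321198900157303750656.

37711171281396032013366321198900157303750656


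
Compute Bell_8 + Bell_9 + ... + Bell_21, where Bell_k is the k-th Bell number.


Recall Bell_k counts set partitions of a k-set (with Bell_0 = 1 by convention).
Bell_8 through Bell_21: 4140, 21147, 115975, 678570, 4213597, 27644437, 190899322, 1382958545, 10480142147, 82864869804, 682076806159, 5832742205057, 51724158235372, 474869816156751
Sum = 4140 + 21147 + 115975 + 678570 + 4213597 + 27644437 + 190899322 + 1382958545 + 10480142147 + 82864869804 + 682076806159 + 5832742205057 + 51724158235372 + 474869816156751 = 533203744951023.

533203744951023


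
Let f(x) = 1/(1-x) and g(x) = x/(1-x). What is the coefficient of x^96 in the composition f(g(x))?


First simplify the composition: f(g(x)) = 1/(1 - x/(1-x)) = (1-x)/((1-x) - x) = (1-x)/(1-2x).
Now extract the coefficient. Write (1-x)/(1-2x) = 1/(1-2x) - x/(1-2x).
The coefficient of x^n in 1/(1-2x) is 2^n, and in x/(1-2x) is 2^(n-1) (for n >= 1).
So the coefficient of x^96 is 2^96 - 2^95 = 79228162514264337593543950336 - 39614081257132168796771975168 = 39614081257132168796771975168.

39614081257132168796771975168


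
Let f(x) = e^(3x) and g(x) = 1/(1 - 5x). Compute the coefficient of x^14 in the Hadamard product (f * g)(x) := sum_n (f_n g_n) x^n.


Expanding: f_k = 3^k/k! (from e^(3x)) and g_k = 5^k (from 1/(1 - 5x)). So the Hadamard coefficient (f * g)_k = 3^k 5^k / k! = (15)^k / k!.
For k = 14: 15^14/14! = 29192926025390625/87178291200 = 4805419921875/14350336.

4805419921875/14350336


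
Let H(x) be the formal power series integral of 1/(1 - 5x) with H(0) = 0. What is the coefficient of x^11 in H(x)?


1/(1 - 5x) = sum_{k>=0} 5^k x^k. Integrating termwise with H(0) = 0:
H(x) = sum_{k>=0} 5^k x^(k+1) / (k+1) = sum_{m>=1} 5^(m-1) x^m / m.
For m = 11: 5^10/11 = 9765625/11 = 9765625/11.

9765625/11


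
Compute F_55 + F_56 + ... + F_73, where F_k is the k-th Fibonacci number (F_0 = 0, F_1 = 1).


Use the identity sum_{k=0}^{N} F_k = F_{N+2} - 1 (which follows from F_{k+2} - F_{k+1} = F_k). Then
sum_{k=55}^{73} F_k = (F_{75} - 1) - (F_{56} - 1) = F_{75} - F_{56}.
Computing: F_{75} = 2111485077978050, F_{56} = 225851433717, so
Sum = 2111485077978050 - 225851433717 = 2111259226544333.

2111259226544333


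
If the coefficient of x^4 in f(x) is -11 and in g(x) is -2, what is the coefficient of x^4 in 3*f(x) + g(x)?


Scalar multiplication scales coefficients: 3 * -11 = -33.
Then add the g coefficient: -33 + -2
= -35

-35


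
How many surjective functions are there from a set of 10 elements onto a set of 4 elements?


By inclusion-exclusion on which target elements are missed, the number of surjections from an n-set onto a k-set is
surj(n, k) = sum_{j=0}^{k} (-1)^j C(k, j) (k - j)^n.
Equivalently surj(n, k) = k! * S(n, k), where S(n, k) is the Stirling number of the second kind.
For n = 10, k = 4:
S(10, 4) = 34105, so
surj = 4! * 34105 = 24 * 34105 = 818520.

818520


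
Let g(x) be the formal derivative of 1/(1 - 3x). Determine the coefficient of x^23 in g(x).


Differentiate termwise: d/dx sum_{k>=0} 3^k x^k = sum_{k>=1} k 3^k x^(k-1) = sum_{j>=0} (j+1) 3^(j+1) x^j.
Equivalently, d/dx [1/(1 - 3x)] = 3/(1 - 3x)^2.
For j = 23: 24 * 3^24 = 24 * 282429536481 = 6778308875544.

6778308875544


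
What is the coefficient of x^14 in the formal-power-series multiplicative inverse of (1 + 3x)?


The inverse is 1/(1 + 3x). Apply the geometric identity 1/(1 - y) = sum_{k>=0} y^k with y = -3x:
1/(1 + 3x) = sum_{k>=0} (-3)^k x^k.
So the coefficient of x^14 is (-3)^14 = 4782969.

4782969


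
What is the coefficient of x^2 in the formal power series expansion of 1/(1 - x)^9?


The negative binomial / multiset identity is
1/(1 - x)^r = sum_{k>=0} C(k + r - 1, r - 1) x^k.
Here r = 9 and k = 2, so the coefficient is
C(2 + 8, 8) = C(10, 8)
= 45

45


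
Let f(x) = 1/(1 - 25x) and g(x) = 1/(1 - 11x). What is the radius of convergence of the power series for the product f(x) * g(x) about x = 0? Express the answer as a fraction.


The radius of 1/(1 - 25x) is 1/25 (nearest singularity at x = 1/25), and the radius of 1/(1 - 11x) is 1/11.
The product f(x)*g(x) = 1/((1 - 25x)(1 - 11x)) has singularities at both 1/25 and 1/11, so its radius of convergence is the distance to the nearest one:
min(1/25, 1/11) = 1/25.

1/25


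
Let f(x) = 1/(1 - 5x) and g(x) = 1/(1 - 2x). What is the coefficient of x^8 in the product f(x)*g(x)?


The coefficient of x^n in f*g is the Cauchy product: sum_{k=0}^{n} a^k * b^(n-k).
With a=5, b=2, n=8:
sum_{k=0}^{8} 5^k * 2^(8-k)
= 650871

650871


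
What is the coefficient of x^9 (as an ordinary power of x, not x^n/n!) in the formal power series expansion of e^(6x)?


The exponential series is e^y = sum_{k>=0} y^k / k!. Substituting y = 6x gives
e^(6x) = sum_{k>=0} 6^k x^k / k!.
So the coefficient of x^n is a^n/n! with a = 6, n = 9:
6^9 / 9! = 10077696/362880 = 972/35

972/35


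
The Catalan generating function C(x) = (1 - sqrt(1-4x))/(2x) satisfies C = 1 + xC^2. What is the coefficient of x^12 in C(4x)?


Substituting x -> 4x scales the n-th coefficient by 4^n, so [x^12] C(4x) = 4^12 * C_12.
C_12 = C(2*12, 12)/(13) = 2704156/13 = 208012.
So 4^12 * 208012 = 16777216 * 208012 = 3489862254592.

3489862254592


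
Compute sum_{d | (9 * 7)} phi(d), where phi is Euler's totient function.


First, 9 * 7 = 63. One classical identity is sum_{d | n} phi(d) = n (each k in [1, n] has a unique gcd with n, and among the k's with gcd(k, n) = n/d there are phi(d) of them). So the sum equals 63. We also verify directly:
Divisors of 63: 1, 3, 7, 9, 21, 63.
phi values: 1, 2, 6, 6, 12, 36.
Sum = 63.

63


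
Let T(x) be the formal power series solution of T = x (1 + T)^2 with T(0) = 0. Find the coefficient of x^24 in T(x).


Apply the Lagrange inversion formula: if T = x * phi(T) with phi(t) = (1 + t)^2, then [x^n] T = (1/n) [t^(n-1)] phi(t)^n = (1/n) [t^(n-1)] (1 + t)^(2n) = (1/n) C(2n, n-1).
Using the identity C(2n, n-1) = C(2n, n) * n / (n+1), the unscaled factor equals C(2n, n) / (n+1) = C_n, the n-th Catalan number.
For n = 24: C_24 = C(48, 24) / 25 = 32247603683100/25 = 1289904147324 = 1289904147324.

1289904147324


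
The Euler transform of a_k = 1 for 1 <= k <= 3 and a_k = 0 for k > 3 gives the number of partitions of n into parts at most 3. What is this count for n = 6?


Partitions of 6 into parts at most 3:
Using generating function (1-x)^(-1)(1-x^2)^(-1)(1-x^3)^(-1),
the coefficient of x^6 = 7

7


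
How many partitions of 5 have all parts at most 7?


Using the generating function (1-x)^(-1)(1-x^2)^(-1)...(1-x^7)^(-1),
the coefficient of x^5 counts these restricted partitions.
Result = 7

7


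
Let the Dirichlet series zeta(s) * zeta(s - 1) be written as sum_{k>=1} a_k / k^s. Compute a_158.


Convolution gives a_k = sum_{d | k} d * 1 = sum_{d | k} d = sigma(k), the sum of positive divisors of k.
For k = 158, the divisors are 1, 2, 79, 158, so
sigma(158) = 1 + 2 + 79 + 158 = 240.

240


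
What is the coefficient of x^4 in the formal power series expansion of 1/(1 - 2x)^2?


The general identity 1/(1 - c x)^r = sum_{k>=0} c^k C(k + r - 1, r - 1) x^k follows by substituting y = c x into 1/(1 - y)^r = sum_{k>=0} C(k + r - 1, r - 1) y^k.
For c = 2, r = 2, k = 4:
2^4 * C(5, 1) = 16 * 5 = 80.

80


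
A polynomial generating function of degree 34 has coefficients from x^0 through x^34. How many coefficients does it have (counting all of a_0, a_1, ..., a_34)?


A polynomial of degree 34 takes the form a_0 + a_1 x + ... + a_34 x^34.
The number of coefficients is 34 + 1 = 35.

35


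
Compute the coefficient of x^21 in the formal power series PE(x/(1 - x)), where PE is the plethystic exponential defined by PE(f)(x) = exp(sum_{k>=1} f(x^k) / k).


For f(x) = x/(1 - x) we have
sum_{k>=1} f(x^k) / k = sum_{k>=1} (1/k) * x^k / (1 - x^k) = sum_{k, m >= 1} x^(k m) / k,
which after exponentiating simplifies to
PE(x/(1 - x)) = prod_{k>=1} 1 / (1 - x^k).
This is the generating function for the partition function p(n), so the coefficient of x^21 is p(21).
Computing p(21) by dynamic programming over parts 1, 2, ..., 21: p(21) = 792.

792


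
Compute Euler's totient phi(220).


phi(n) counts integers in [1, n] coprime to n. Using the multiplicative formula phi(n) = n * prod_{p | n} (1 - 1/p):
220 = 2^2 * 5 * 11, so
phi(220) = 220 * (1 - 1/2) * (1 - 1/5) * (1 - 1/11) = 80.

80


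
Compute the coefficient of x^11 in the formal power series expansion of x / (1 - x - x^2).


Let f(x) = sum_{k>=0} a_k x^k. Multiplying f(x) * (1 - x - x^2) = x and matching coefficients gives a_0 = 0, a_1 = 1, and a_k = a_{k-1} + a_{k-2} for k >= 2. These are the Fibonacci numbers F_k.
Iterating from F_0 = 0, F_1 = 1:
F_0=0, F_1=1, F_2=1, F_3=2, F_4=3, F_5=5, F_6=8, F_7=13, F_8=21, F_9=34, ...
F_11 = 89.

89


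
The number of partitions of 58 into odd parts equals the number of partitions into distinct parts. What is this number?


Computing partitions of 58 into odd parts (1, 3, 5, ...):
Using the generating function prod_{k>=0} 1/(1-x^(2k+1)),
the count is 8808

8808


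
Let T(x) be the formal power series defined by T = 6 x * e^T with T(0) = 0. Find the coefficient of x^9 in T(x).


Apply the Lagrange inversion formula: if T = 6 x * phi(T) with phi(t) = e^t, then
[x^n] T = 6^n * (1/n) [t^(n-1)] phi(t)^n = 6^n * (1/n) [t^(n-1)] e^(n t) = 6^n * (1/n) * n^(n-1) / (n-1)! = 6^n * n^(n-1) / n!.
When c = 1 this is the Cayley count of rooted labeled trees on n vertices, divided by n!.
For n = 9: 6^9 * 9^8 / 9! = 10077696 * 43046721/362880 = 41841412812/35.

41841412812/35


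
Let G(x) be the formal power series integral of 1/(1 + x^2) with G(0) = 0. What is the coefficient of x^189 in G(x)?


1/(1 + x^2) = sum_{j>=0} (-1)^j x^(2j). Integrating termwise with G(0) = 0:
G(x) = sum_{j>=0} (-1)^j x^(2j+1) / (2j+1) = arctan(x).
Only odd powers are nonzero. For x^189 write 189 = 2*94 + 1, giving
(-1)^94 / 189 = 1/189 = 1/189.

1/189


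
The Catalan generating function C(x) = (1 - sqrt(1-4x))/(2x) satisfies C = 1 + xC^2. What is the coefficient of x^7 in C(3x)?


Substituting x -> 3x scales the n-th coefficient by 3^n, so [x^7] C(3x) = 3^7 * C_7.
C_7 = C(2*7, 7)/(8) = 3432/8 = 429.
So 3^7 * 429 = 2187 * 429 = 938223.

938223


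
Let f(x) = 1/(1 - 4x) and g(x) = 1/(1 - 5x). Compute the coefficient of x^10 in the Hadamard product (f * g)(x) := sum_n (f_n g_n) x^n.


f has coefficients f_k = 4^k and g has coefficients g_k = 5^k, so the Hadamard product has coefficient (f*g)_k = 4^k * 5^k = 20^k.
For k = 10: 20^10 = 10240000000000.

10240000000000


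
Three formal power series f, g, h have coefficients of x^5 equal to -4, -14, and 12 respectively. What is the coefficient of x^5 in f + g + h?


Series addition is componentwise:
-4 + -14 + 12
= -6

-6


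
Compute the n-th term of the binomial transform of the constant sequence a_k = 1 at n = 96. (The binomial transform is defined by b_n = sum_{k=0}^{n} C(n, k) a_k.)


With a_k = 1 for all k, b_n = sum_{k=0}^{n} C(n, k) = 2^n by the binomial theorem.
For n = 96: 2^96 = 79228162514264337593543950336.

79228162514264337593543950336


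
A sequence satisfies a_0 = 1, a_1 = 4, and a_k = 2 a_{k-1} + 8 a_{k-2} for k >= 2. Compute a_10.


The characteristic equation is t^2 - 2 t - 8 = 0, with roots r_1 = 4 and r_2 = -2 (so c_1 = r_1 + r_2, c_2 = -r_1 r_2 as required).
One can use the closed form a_n = A r_1^n + B r_2^n, but direct iteration is more reliable:
a_0 = 1, a_1 = 4, a_2 = 16, a_3 = 64, a_4 = 256, a_5 = 1024, a_6 = 4096, a_7 = 16384, a_8 = 65536, a_9 = 262144, a_10 = 1048576.
So a_10 = 1048576.

1048576


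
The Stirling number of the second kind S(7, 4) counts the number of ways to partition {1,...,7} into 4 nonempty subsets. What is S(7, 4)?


Using the explicit formula S(n,k) = (1/k!) sum_{j=0}^{k} (-1)^(k-j) C(k,j) j^n:
S(7, 4) = 350
Equivalently, S(n,k) is n! times the coefficient of x^n in the EGF (e^x - 1)^k / k!.

350


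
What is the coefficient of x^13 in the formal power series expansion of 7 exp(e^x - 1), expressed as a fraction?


exp(e^x - 1) is the exponential generating function for the Bell numbers Bell_k: exp(e^x - 1) = sum_{k>=0} Bell_k x^k / k!.
So the coefficient of x^13 in 7 exp(e^x - 1) is 7 Bell_13 / 13!.
Computing: Bell_13 = 27644437 and 13! = 6227020800, giving
7 * 27644437/6227020800 = 27644437/889574400.

27644437/889574400


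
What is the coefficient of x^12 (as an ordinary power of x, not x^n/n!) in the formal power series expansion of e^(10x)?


The exponential series is e^y = sum_{k>=0} y^k / k!. Substituting y = 10x gives
e^(10x) = sum_{k>=0} 10^k x^k / k!.
So the coefficient of x^n is a^n/n! with a = 10, n = 12:
10^12 / 12! = 1000000000000/479001600 = 39062500/18711

39062500/18711


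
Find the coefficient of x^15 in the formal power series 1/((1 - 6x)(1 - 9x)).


By partial fractions or Cauchy convolution:
The coefficient equals sum_{k=0}^{15} 6^k * 9^(15-k).
= 616733026314795

616733026314795


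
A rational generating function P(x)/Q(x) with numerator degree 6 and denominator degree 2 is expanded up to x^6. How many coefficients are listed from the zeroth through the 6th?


Expanding up to x^6 gives the coefficients for x^0, x^1, ..., x^6.
That is 6 + 1 = 7 coefficients in total.

7


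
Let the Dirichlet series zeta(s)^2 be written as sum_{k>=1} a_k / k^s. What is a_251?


The Dirichlet convolution of the constant function 1 with itself gives (1 * 1)(k) = sum_{d | k} 1 = d(k), the number of positive divisors of k.
Since zeta(s) = sum_{k>=1} 1/k^s, we have zeta(s)^2 = sum_{k>=1} d(k)/k^s, so a_k = d(k).
For k = 251: the divisors are 1, 251.
Count = 2.

2


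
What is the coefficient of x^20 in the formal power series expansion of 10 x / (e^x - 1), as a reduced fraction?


The exponential generating function for Bernoulli numbers is
x / (e^x - 1) = sum_{k>=0} B_k x^k / k!.
So the coefficient of x^20 in 10 x / (e^x - 1) is 10 B_20 / 20!.
Computing: B_20 = -174611/330, 20! = 2432902008176640000, giving
10 * -174611/330 / 2432902008176640000 = -174611/80285766269829120000.

-174611/80285766269829120000


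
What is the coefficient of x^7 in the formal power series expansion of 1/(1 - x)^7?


The expansion 1/(1 - x)^r = sum_{k>=0} C(k + r - 1, r - 1) x^k follows from the multiset / negative-binomial theorem (or from repeated differentiation of the geometric series).
For r = 7 and k = 7:
C(13, 6) = 6227020800 / (720 * 5040) = 1716.

1716


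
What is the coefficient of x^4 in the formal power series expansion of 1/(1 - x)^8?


The negative binomial / multiset identity is
1/(1 - x)^r = sum_{k>=0} C(k + r - 1, r - 1) x^k.
Here r = 8 and k = 4, so the coefficient is
C(4 + 7, 7) = C(11, 7)
= 330

330


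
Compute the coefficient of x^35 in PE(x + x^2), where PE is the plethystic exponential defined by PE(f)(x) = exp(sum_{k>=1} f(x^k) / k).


With f(x) = x + x^2, the exponent is sum_{k>=1} (x^k + x^(2k)) / k = -ln(1 - x) - ln(1 - x^2). Exponentiating:
PE(x + x^2) = 1 / ((1 - x)(1 - x^2)).
This is the generating function for partitions of n into parts of size 1 or 2. The number of 2's can be any j in 0..17, and the rest are 1's, so
[x^35] = floor(35/2) + 1 = 18.

18


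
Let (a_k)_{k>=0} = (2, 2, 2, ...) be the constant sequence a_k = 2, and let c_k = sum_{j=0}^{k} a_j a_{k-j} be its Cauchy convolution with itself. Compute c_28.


Since a_j = 2 for all j >= 0, the convolution sum becomes
c_k = sum_{j=0}^{k} 2 * 2 = 4 * (k + 1).
Equivalently, the generating function of (a_k) is 2/(1 - x) and its square is 4/(1 - x)^2 = sum_{k>=0} 4(k + 1) x^k.
For k = 28: 4 * 29 = 116.

116


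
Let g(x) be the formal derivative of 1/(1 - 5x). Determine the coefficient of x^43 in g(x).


Differentiate termwise: d/dx sum_{k>=0} 5^k x^k = sum_{k>=1} k 5^k x^(k-1) = sum_{j>=0} (j+1) 5^(j+1) x^j.
Equivalently, d/dx [1/(1 - 5x)] = 5/(1 - 5x)^2.
For j = 43: 44 * 5^44 = 44 * 5684341886080801486968994140625 = 250111042987555265426635742187500.

250111042987555265426635742187500


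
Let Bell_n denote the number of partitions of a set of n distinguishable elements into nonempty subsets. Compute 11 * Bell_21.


Bell_21 can be computed from the Bell triangle or from Dobinski's identity Bell_n = (1/e) * sum_{k>=0} k^n / k!.
Computing Bell_21 = 474869816156751.
Then 11 * 474869816156751 = 5223567977724261.

5223567977724261


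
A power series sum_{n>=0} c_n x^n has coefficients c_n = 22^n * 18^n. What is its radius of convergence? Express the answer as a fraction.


By the root test (Cauchy-Hadamard), the radius is R = 1 / limsup_n |c_n|^(1/n).
Here |c_n|^(1/n) = (22^n * 18^n)^(1/n) = 22 * 18 = 396 for all n.
So R = 1/396 = 1/396.

1/396


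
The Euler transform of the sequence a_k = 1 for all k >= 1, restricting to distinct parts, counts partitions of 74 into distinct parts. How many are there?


Partitions of 74 into distinct parts can be computed via generating function.
Product (1+x)(1+x^2)(1+x^3)...
The coefficient of x^74 = 44046

44046


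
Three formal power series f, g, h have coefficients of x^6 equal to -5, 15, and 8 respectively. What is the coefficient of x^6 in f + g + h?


Series addition is componentwise:
-5 + 15 + 8
= 18

18


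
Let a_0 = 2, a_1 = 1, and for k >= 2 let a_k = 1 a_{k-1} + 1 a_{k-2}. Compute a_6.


Iterating the recurrence forward:
a_0 = 2
a_1 = 1
a_2 = 1*1 + 1*2 = 3
a_3 = 1*3 + 1*1 = 4
a_4 = 1*4 + 1*3 = 7
a_5 = 1*7 + 1*4 = 11
a_6 = 1*11 + 1*7 = 18
So a_6 = 18.

18


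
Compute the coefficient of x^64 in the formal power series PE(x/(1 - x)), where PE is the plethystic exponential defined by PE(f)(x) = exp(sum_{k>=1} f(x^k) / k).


For f(x) = x/(1 - x) we have
sum_{k>=1} f(x^k) / k = sum_{k>=1} (1/k) * x^k / (1 - x^k) = sum_{k, m >= 1} x^(k m) / k,
which after exponentiating simplifies to
PE(x/(1 - x)) = prod_{k>=1} 1 / (1 - x^k).
This is the generating function for the partition function p(n), so the coefficient of x^64 is p(64).
Computing p(64) by dynamic programming over parts 1, 2, ..., 64: p(64) = 1741630.

1741630


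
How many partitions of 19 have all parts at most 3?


Using the generating function (1-x)^(-1)(1-x^2)^(-1)(1-x^3)^(-1),
the coefficient of x^19 counts these restricted partitions.
Result = 40

40


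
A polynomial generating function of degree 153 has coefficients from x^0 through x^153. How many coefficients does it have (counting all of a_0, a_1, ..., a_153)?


A polynomial of degree 153 takes the form a_0 + a_1 x + ... + a_153 x^153.
The number of coefficients is 153 + 1 = 154.

154


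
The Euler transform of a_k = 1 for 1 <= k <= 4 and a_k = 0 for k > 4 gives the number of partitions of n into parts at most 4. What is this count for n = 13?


Partitions of 13 into parts at most 4:
Using generating function (1-x)^(-1)(1-x^2)^(-1)...(1-x^4)^(-1),
the coefficient of x^13 = 39

39


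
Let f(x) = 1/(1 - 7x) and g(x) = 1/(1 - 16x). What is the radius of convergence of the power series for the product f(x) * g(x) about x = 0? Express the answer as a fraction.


The radius of 1/(1 - 7x) is 1/7 (nearest singularity at x = 1/7), and the radius of 1/(1 - 16x) is 1/16.
The product f(x)*g(x) = 1/((1 - 7x)(1 - 16x)) has singularities at both 1/7 and 1/16, so its radius of convergence is the distance to the nearest one:
min(1/7, 1/16) = 1/16.

1/16


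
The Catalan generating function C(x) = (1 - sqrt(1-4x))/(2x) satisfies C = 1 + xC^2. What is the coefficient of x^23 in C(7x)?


Substituting x -> 7x scales the n-th coefficient by 7^n, so [x^23] C(7x) = 7^23 * C_23.
C_23 = C(2*23, 23)/(24) = 8233430727600/24 = 343059613650.
So 7^23 * 343059613650 = 27368747340080916343 * 343059613650 = 9389111888572624320367550881950.

9389111888572624320367550881950


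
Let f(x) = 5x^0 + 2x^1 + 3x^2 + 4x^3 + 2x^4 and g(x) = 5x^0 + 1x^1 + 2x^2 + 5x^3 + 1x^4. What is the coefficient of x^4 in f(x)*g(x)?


Cauchy product at x^4:
5*1 + 2*5 + 3*2 + 4*1 + 2*5
= 35

35


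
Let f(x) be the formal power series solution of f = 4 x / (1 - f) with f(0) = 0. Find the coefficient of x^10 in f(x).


Apply Lagrange inversion: f = 4 x * phi(f) with phi(t) = 1/(1 - t), so
[x^n] f = 4^n * (1/n) [t^(n-1)] phi(t)^n = 4^n * (1/n) [t^(n-1)] (1 - t)^(-n) = 4^n * (1/n) C(2n - 2, n - 1) = 4^n * C_{n-1}.
For n = 10: C_9 = C(18, 9) / 10 = 48620/10 = 4862.
With the 4^10 = 1048576 factor, the coefficient is 1048576 * 4862 = 5098176512.

5098176512


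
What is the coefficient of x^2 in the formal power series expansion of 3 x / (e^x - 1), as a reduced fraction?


The exponential generating function for Bernoulli numbers is
x / (e^x - 1) = sum_{k>=0} B_k x^k / k!.
So the coefficient of x^2 in 3 x / (e^x - 1) is 3 B_2 / 2!.
Computing: B_2 = 1/6, 2! = 2, giving
3 * 1/6 / 2 = 1/4.

1/4


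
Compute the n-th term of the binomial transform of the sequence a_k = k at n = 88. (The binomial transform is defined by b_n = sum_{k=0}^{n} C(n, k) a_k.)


With a_k = k, b_n = sum_{k=0}^{n} C(n, k) k. Using k * C(n, k) = n * C(n-1, k-1) gives b_n = n * sum_{k>=1} C(n-1, k-1) = n * 2^(n-1).
For n = 88: 88 * 2^87 = 88 * 154742504910672534362390528 = 13617340432139183023890366464.

13617340432139183023890366464


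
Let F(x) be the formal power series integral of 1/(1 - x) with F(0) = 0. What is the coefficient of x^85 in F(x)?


1/(1 - x) = sum_{k>=0} x^k. Integrating termwise and using F(0) = 0 gives
F(x) = sum_{k>=0} x^(k+1) / (k+1) = sum_{m>=1} x^m / m = -ln(1 - x).
So the coefficient of x^85 is 1/85 = 1/85.

1/85


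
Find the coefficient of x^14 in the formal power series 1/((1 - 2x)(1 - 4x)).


By partial fractions or Cauchy convolution:
The coefficient equals sum_{k=0}^{14} 2^k * 4^(14-k).
= 536854528

536854528


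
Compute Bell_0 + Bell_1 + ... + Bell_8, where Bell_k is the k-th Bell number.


Recall Bell_k counts set partitions of a k-set (with Bell_0 = 1 by convention).
Bell_0 through Bell_8: 1, 1, 2, 5, 15, 52, 203, 877, 4140
Sum = 1 + 1 + 2 + 5 + 15 + 52 + 203 + 877 + 4140 = 5296.

5296


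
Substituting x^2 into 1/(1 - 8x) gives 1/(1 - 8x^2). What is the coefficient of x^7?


Since 1/(1 - 8x^2) only has even powers of x,
the coefficient of x^7 (odd) is 0.

0


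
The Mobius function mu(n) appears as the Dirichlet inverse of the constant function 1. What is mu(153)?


153 has a squared prime factor, so mu(153) = 0.
Factorization reveals a repeated prime.

0


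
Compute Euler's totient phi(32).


phi(n) counts integers in [1, n] coprime to n. Using the multiplicative formula phi(n) = n * prod_{p | n} (1 - 1/p):
32 = 2^5, so
phi(32) = 32 * (1 - 1/2) = 16.

16


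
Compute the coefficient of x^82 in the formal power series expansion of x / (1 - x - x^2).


Let f(x) = sum_{k>=0} a_k x^k. Multiplying f(x) * (1 - x - x^2) = x and matching coefficients gives a_0 = 0, a_1 = 1, and a_k = a_{k-1} + a_{k-2} for k >= 2. These are the Fibonacci numbers F_k.
Iterating from F_0 = 0, F_1 = 1:
F_0=0, F_1=1, F_2=1, F_3=2, F_4=3, F_5=5, F_6=8, F_7=13, F_8=21, F_9=34, ...
F_82 = 61305790721611591.

61305790721611591


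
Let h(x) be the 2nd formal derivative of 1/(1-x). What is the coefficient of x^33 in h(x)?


Differentiating 2 times: d^2/dx^2 [1/(1-x)] = 2!/(1-x)^3.
The expansion 1/(1-x)^3 = sum_{k>=0} C(k+2, 2) x^k, so the coefficient of x^n in 2!/(1-x)^3 is 2! * C(n+2, 2).
For n = 33: 2 * C(35, 2) = 2 * 595 = 1190

1190


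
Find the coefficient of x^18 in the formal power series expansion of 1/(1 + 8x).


Write 1/(1 + c x) = 1/(1 - (-c) x) and apply the geometric-series identity
1/(1 - y) = sum_{k>=0} y^k to get 1/(1 + c x) = sum_{k>=0} (-c)^k x^k.
So the coefficient of x^k is (-c)^k = (-1)^k * c^k.
Here c = 8 and k = 18:
(-8)^18 = 1 * 18014398509481984 = 18014398509481984

18014398509481984


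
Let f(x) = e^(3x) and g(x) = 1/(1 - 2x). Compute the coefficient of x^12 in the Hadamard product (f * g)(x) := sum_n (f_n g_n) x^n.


Expanding: f_k = 3^k/k! (from e^(3x)) and g_k = 2^k (from 1/(1 - 2x)). So the Hadamard coefficient (f * g)_k = 3^k 2^k / k! = (6)^k / k!.
For k = 12: 6^12/12! = 2176782336/479001600 = 8748/1925.

8748/1925


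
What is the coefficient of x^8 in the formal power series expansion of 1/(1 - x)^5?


The expansion 1/(1 - x)^r = sum_{k>=0} C(k + r - 1, r - 1) x^k follows from the multiset / negative-binomial theorem (or from repeated differentiation of the geometric series).
For r = 5 and k = 8:
C(12, 4) = 479001600 / (24 * 40320) = 495.

495


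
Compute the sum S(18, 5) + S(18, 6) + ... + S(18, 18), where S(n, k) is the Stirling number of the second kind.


By definition, S(n, k) counts partitions of an n-set into exactly k nonempty blocks.
Computing row n = 18 for k = 5..18:
S(18, k): 28958095545, 110687251039, 197462483400, 189036065010, 106175395755, 37112163803, 8391004908, 1256328866, 125854638, 8408778, 367200, 9996, 153, 1
Sum = 679213429092.

679213429092


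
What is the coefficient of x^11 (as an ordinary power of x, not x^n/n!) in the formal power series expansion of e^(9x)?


The exponential series is e^y = sum_{k>=0} y^k / k!. Substituting y = 9x gives
e^(9x) = sum_{k>=0} 9^k x^k / k!.
So the coefficient of x^n is a^n/n! with a = 9, n = 11:
9^11 / 11! = 31381059609/39916800 = 387420489/492800

387420489/492800


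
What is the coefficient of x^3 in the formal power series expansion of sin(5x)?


The Maclaurin series is sin(t) = sum_{k>=0} (-1)^k t^(2k+1) / (2k+1)!, so substituting t = 5x, only odd powers of x are nonzero, with coefficient of x^(2k+1) equal to (-1)^k 5^(2k+1) / (2k+1)!.
Write 3 = 2*1 + 1, giving the coefficient (-1)^1 * 5^3 / 3! = -125/6 = -125/6.

-125/6


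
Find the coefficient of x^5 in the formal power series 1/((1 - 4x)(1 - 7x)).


By partial fractions or Cauchy convolution:
The coefficient equals sum_{k=0}^{5} 4^k * 7^(5-k).
= 37851

37851


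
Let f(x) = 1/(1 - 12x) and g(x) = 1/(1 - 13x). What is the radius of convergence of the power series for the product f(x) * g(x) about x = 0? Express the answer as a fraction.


The radius of 1/(1 - 12x) is 1/12 (nearest singularity at x = 1/12), and the radius of 1/(1 - 13x) is 1/13.
The product f(x)*g(x) = 1/((1 - 12x)(1 - 13x)) has singularities at both 1/12 and 1/13, so its radius of convergence is the distance to the nearest one:
min(1/12, 1/13) = 1/13.

1/13


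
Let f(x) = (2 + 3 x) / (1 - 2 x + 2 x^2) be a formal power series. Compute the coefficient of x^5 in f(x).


Write f(x) = sum_{k>=0} a_k x^k. Multiplying both sides by 1 - 2 x + 2 x^2 gives
(1 - 2 x + 2 x^2) sum_{k>=0} a_k x^k = 2 + 3 x.
Matching coefficients:
 x^0: a_0 = 2
 x^1: a_1 - 2 a_0 = 3  =>  a_1 = 2*2 + 3 = 7
 x^k (k >= 2): a_k = 2 a_{k-1} - 2 a_{k-2}.
Iterating: a_2 = 10, a_3 = 6, a_4 = -8, a_5 = -28.
So the coefficient of x^5 is -28.

-28


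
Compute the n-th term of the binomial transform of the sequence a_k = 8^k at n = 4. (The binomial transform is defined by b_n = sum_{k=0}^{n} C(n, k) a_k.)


With a_k = 8^k, b_n = sum_{k=0}^{n} C(n, k) 8^k = (1 + 8)^n by the binomial theorem.
For n = 4: (1 + 8)^4 = 9^4 = 6561.

6561


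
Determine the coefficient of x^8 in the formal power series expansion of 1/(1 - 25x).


The geometric series identity gives 1/(1 - c x) = sum_{k>=0} c^k x^k, so the coefficient of x^k is c^k.
Here c = 25 and k = 8.
Computing: 25^8 = 152587890625

152587890625


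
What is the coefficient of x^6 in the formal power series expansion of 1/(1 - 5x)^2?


The general identity 1/(1 - c x)^r = sum_{k>=0} c^k C(k + r - 1, r - 1) x^k follows by substituting y = c x into 1/(1 - y)^r = sum_{k>=0} C(k + r - 1, r - 1) y^k.
For c = 5, r = 2, k = 6:
5^6 * C(7, 1) = 15625 * 7 = 109375.

109375


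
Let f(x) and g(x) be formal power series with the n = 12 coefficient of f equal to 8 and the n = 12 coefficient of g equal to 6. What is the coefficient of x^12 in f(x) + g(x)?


Addition of formal power series is termwise.
The coefficient of x^12 in f + g = 8 + 6
= 14

14


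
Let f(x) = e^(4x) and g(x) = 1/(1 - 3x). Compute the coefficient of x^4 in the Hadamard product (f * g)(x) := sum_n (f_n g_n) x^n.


Expanding: f_k = 4^k/k! (from e^(4x)) and g_k = 3^k (from 1/(1 - 3x)). So the Hadamard coefficient (f * g)_k = 4^k 3^k / k! = (12)^k / k!.
For k = 4: 12^4/4! = 20736/24 = 864.

864


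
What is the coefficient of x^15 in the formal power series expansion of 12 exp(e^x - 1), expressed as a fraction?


exp(e^x - 1) is the exponential generating function for the Bell numbers Bell_k: exp(e^x - 1) = sum_{k>=0} Bell_k x^k / k!.
So the coefficient of x^15 in 12 exp(e^x - 1) is 12 Bell_15 / 15!.
Computing: Bell_15 = 1382958545 and 15! = 1307674368000, giving
12 * 1382958545/1307674368000 = 276591709/21794572800.

276591709/21794572800


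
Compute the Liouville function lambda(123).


The Liouville function is lambda(k) = (-1)^Omega(k), where Omega(k) counts the prime factors of k with multiplicity.
Factoring: 123 = 3 * 41, so Omega(123) = 2.
lambda(123) = (-1)^2 = 1.

1


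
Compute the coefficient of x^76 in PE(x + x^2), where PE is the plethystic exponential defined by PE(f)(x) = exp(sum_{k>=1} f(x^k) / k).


With f(x) = x + x^2, the exponent is sum_{k>=1} (x^k + x^(2k)) / k = -ln(1 - x) - ln(1 - x^2). Exponentiating:
PE(x + x^2) = 1 / ((1 - x)(1 - x^2)).
This is the generating function for partitions of n into parts of size 1 or 2. The number of 2's can be any j in 0..38, and the rest are 1's, so
[x^76] = floor(76/2) + 1 = 39.

39


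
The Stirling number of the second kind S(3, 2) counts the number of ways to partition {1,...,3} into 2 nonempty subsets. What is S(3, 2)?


Using the explicit formula S(n,k) = (1/k!) sum_{j=0}^{k} (-1)^(k-j) C(k,j) j^n:
S(3, 2) = 3
Equivalently, S(n,k) is n! times the coefficient of x^n in the EGF (e^x - 1)^k / k!.

3


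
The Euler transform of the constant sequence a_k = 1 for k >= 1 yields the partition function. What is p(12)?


The Euler transform converts the sequence a_k = 1 into the number of integer partitions.
Using the recurrence or dynamic programming:
p(12) = 77

77


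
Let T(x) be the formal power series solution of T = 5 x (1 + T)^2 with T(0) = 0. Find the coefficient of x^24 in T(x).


Apply the Lagrange inversion formula: if T = 5 x * phi(T) with phi(t) = (1 + t)^2, then [x^n] T = 5^n * (1/n) [t^(n-1)] phi(t)^n = 5^n * (1/n) [t^(n-1)] (1 + t)^(2n) = 5^n * (1/n) C(2n, n-1).
Using the identity C(2n, n-1) = C(2n, n) * n / (n+1), the unscaled factor equals C(2n, n) / (n+1) = C_n, the n-th Catalan number.
For n = 24: C_24 = C(48, 24) / 25 = 32247603683100/25 = 1289904147324.
With the 5^24 = 59604644775390625 factor, the coefficient is 59604644775390625 * 1289904147324 = 76884278495550155639648437500.

76884278495550155639648437500
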